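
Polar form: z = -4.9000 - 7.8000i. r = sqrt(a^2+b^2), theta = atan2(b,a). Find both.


r = sqrt(24.01+60.84) = sqrt(84.85) = 9.2114
theta = atan2(-7.8, -4.9) = -122.1372 degrees

r = 9.2114, theta = -122.1372 degrees


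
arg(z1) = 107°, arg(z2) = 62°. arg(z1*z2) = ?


arg(z1*z2) = 107° + 62° = 169°
Normalized to (-180°, 180°]: 169°

169°


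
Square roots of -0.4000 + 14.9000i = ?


|z| = sqrt(0.16+222.01) = 14.9054
sqrt((|z|+a)/2) = sqrt((14.9054+(-0.4))/2) = sqrt(7.2527) = 2.6931
sqrt((|z|-a)/2) = sqrt((14.9054-(-0.4))/2) = sqrt(7.6527) = 2.7663

±(2.6931 + 2.7663i) i.e. 2.6931 + 2.7663i and -2.6931 - 2.7663i


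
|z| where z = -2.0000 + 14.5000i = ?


|z| = sqrt((-2)^2 + 14.5^2) = sqrt(4 + 210.25) = sqrt(214.25) = 14.6373

|z| = 14.6373


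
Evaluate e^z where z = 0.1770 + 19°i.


e^0.1770 = 1.1936
cos(19°) = 0.94552
sin(19°) = 0.3256
Real = 1.1936*0.94552 = 1.1286
Imag = 1.1936*0.3256 = 0.3886

1.1286 + 0.3886i


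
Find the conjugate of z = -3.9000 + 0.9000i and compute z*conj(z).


z_bar = -3.9000 - 0.9000i
z*z_bar = (-3.9)^2 + 0.9^2 = 15.21 + 0.81 = 16.02

z_bar = -3.9000 - 0.9000i, z*z_bar = 16.02


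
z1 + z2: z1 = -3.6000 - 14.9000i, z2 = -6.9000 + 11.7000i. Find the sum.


Real: -3.6 - 6.9 = -10.5
Imag: -14.9 + 11.7 = -3.2

-10.5000 - 3.2000i


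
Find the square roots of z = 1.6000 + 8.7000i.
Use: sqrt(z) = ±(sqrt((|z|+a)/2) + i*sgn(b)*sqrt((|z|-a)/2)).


|z| = sqrt(2.56+75.69) = 8.8459
sqrt((|z|+a)/2) = sqrt((8.8459+1.6)/2) = sqrt(5.2230) = 2.2854
sqrt((|z|-a)/2) = sqrt((8.8459-1.6)/2) = sqrt(3.6230) = 1.9034

±(2.2854 + 1.9034i) i.e. 2.2854 + 1.9034i and -2.2854 - 1.9034i


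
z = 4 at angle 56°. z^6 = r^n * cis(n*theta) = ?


r^6 = 4^6 = 4096
n*theta = 6*56° = 336° = 336° (mod 360)
a = 4096*cos(336°) = 3741.8822
b = 4096*sin(336°) = -1665.9933

4096 cis(336°) = 3741.8822 - 1665.9933i


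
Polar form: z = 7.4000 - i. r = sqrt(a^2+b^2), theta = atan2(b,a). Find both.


r = sqrt(54.76+1) = sqrt(55.76) = 7.4673
theta = atan2(-1, 7.4) = -7.6961 degrees

r = 7.4673, theta = -7.6961 degrees


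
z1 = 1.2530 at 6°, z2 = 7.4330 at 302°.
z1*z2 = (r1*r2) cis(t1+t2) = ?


r = 1.2530 * 7.4330 = 9.3135
theta = 6° + 302° = 308° = 308° (mod 360)

9.3135 cis(308°)


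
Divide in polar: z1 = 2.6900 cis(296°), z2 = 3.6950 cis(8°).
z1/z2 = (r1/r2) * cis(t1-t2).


r = 2.6900 / 3.6950 = 0.7280
theta = 296° - 8° = 288° = 288° (mod 360)

0.7280 cis(288°)


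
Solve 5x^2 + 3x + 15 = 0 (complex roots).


disc = 3^2 - 4*5*15 = 9 - 300 = -291
sqrt(|disc|) = sqrt(291) = 17.0587
Real part = -3/(2*5) = -0.3000
Imag part = 17.0587/(2*5) = 1.7059

-0.3000 ± 1.7059i


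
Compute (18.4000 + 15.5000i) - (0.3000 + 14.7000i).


Real: 18.4 - 0.3 = 18.1
Imag: 15.5 - 14.7 = 0.8

18.1000 + 0.8000i


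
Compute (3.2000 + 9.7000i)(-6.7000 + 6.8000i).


Real = 3.2*(-6.7) - 9.7*6.8 = -21.44 - 65.96 = -87.4
Imag = 3.2*6.8 - (6.7)*9.7 = 21.76 - (64.99) = -43.23

-87.4000 - 43.2300i


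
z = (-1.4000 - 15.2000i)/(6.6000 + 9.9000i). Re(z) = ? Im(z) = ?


Multiply by conjugate: (-1.4000 - 15.2000i)(6.6000 - 9.9000i) / (6.6^2 + 9.9^2)
Numerator real = -1.4*6.6 - (15.2)*9.9 = -159.72
Numerator imag = -15.2*6.6 - (-1.4)*9.9 = -86.46
Denominator = 141.57
Re(z) = -159.72/141.57 = -1.1282
Im(z) = -86.46/141.57 = -0.6107

Re(z) = -1.1282, Im(z) = -0.6107


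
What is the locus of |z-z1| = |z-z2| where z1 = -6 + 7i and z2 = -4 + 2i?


Equal distances means the locus is the perpendicular bisector of z1 and z2.
Midpoint = ((-6+(-4))/2, (7+2)/2) = (-5.0000, 4.5000)

Perpendicular bisector through (-5.0000, 4.5000)


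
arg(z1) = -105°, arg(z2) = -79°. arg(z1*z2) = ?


arg(z1*z2) = -105° - 79° = -184°
Normalized to (-180°, 180°]: 176°

176°


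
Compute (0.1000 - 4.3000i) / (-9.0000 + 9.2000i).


Conjugate of z2 = -9.0000 - 9.2000i
Numerator: (0.1000 - 4.3000i)(-9.0000 - 9.2000i) = -40.4600 + 37.7800i
Denominator: (-9)^2 + 9.2^2 = 165.64
Result = (-40.4600 + 37.7800i)/165.64

-0.2443 + 0.2281i


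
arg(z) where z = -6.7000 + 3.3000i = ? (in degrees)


Re = -6.7, Im = 3.3
arg = atan2(3.3, -6.7) = 153.7780 degrees

arg(z) = 153.7780 degrees


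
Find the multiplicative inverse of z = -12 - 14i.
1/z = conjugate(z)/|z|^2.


|z|^2 = 144+196 = 340
1/z = (-12 + 14i)/340

1/z = -0.0353 + 0.0412i


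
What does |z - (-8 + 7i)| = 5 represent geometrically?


|z - z0| = r is a circle with center z0 and radius r.
Center = (-8, 7), radius = 5

Circle with center (-8, 7) and radius 5


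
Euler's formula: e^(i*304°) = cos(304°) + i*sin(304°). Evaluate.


cos(304°) = 0.5592
sin(304°) = -0.8290

e^(i*304°) = 0.5592 - 0.8290i


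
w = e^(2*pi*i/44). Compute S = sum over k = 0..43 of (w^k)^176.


The roots are w_k = w^k with w = e^(2*pi*i/44), and (w^k)^176 = (w^176)^k.
So S = 1 + u + u^2 + ... + u^(43) with u = w^176.
176 = 4*44 + 0, so 176 is a multiple of 44 and u = (w^44)^4 = 1.
Every one of the 44 terms equals 1: S = 44

S = 44


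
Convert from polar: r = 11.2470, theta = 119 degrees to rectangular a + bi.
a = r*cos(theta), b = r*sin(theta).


a = 11.2470*cos(119°) = 11.2470*(-0.48481) = -5.4527
b = 11.2470*sin(119°) = 11.2470*0.8746197 = 9.8368

-5.4527 + 9.8368i


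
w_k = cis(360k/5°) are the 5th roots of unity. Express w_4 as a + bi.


Angle = 360*4/5 = 288°
a = cos(288°) = 0.3090
b = sin(288°) = -0.9511

0.3090 - 0.9511i


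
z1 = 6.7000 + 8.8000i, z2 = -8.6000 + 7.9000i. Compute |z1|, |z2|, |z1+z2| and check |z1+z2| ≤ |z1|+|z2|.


|z1| = sqrt(6.7^2 + 8.8^2) = sqrt(122.33) = 11.0603
|z2| = sqrt((-8.6)^2 + 7.9^2) = sqrt(136.37) = 11.6778
z1+z2 = -1.9000 + 16.7000i
|z1+z2| = sqrt(282.5) = 16.8077
|z1|+|z2| = 11.0603 + 11.6778 = 22.7381

|z1+z2| = 16.8077 ≤ |z1|+|z2| = 22.7381 (verified)


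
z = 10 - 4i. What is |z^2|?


|z| = sqrt(100+16) = sqrt(116) = 10.7703
|z^2| = |z|^2 = (sqrt(116))^2 = 116

|z^2| = 116


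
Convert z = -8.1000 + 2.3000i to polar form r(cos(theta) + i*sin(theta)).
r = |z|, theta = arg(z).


r = sqrt(65.61+5.29) = sqrt(70.9) = 8.4202
theta = atan2(2.3, -8.1) = 164.1481 degrees

r = 8.4202, theta = 164.1481 degrees


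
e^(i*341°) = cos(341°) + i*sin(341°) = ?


cos(341°) = 0.9455
sin(341°) = -0.3256

e^(i*341°) = 0.9455 - 0.3256i


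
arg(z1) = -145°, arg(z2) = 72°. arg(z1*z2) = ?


arg(z1*z2) = -145° + 72° = -73°
Normalized to (-180°, 180°]: -73°

-73°


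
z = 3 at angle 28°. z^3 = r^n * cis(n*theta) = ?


r^3 = 3^3 = 27
n*theta = 3*28° = 84° = 84° (mod 360)
a = 27*cos(84°) = 2.8223
b = 27*sin(84°) = 26.8521

27 cis(84°) = 2.8223 + 26.8521i


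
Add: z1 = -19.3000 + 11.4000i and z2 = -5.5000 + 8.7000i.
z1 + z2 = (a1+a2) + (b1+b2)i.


Real: -19.3 - 5.5 = -24.8
Imag: 11.4 + 8.7 = 20.1

-24.8000 + 20.1000i


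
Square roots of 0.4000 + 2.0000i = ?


|z| = sqrt(0.16+4) = 2.0396
sqrt((|z|+a)/2) = sqrt((2.0396+0.4)/2) = sqrt(1.2198) = 1.1044
sqrt((|z|-a)/2) = sqrt((2.0396-0.4)/2) = sqrt(0.8198) = 0.9054

±(1.1044 + 0.9054i) i.e. 1.1044 + 0.9054i and -1.1044 - 0.9054i


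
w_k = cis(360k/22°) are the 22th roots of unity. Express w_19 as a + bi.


Angle = 360*19/22 = 310.9091°
a = cos(310.9091°) = 0.6549
b = sin(310.9091°) = -0.7557

0.6549 - 0.7557i


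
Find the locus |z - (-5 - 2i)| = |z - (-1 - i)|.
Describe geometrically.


Equal distances means the locus is the perpendicular bisector of z1 and z2.
Midpoint = ((-5+(-1))/2, (-2+(-1))/2) = (-3.0000, -1.5000)

Perpendicular bisector through (-3.0000, -1.5000)


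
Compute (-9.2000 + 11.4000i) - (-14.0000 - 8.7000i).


Real: -9.2 + 14 = 4.8
Imag: 11.4 + 8.7 = 20.1

4.8000 + 20.1000i


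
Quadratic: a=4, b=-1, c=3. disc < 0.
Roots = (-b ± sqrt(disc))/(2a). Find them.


disc = (-1)^2 - 4*4*3 = 1 - 48 = -47
sqrt(|disc|) = sqrt(47) = 6.8557
Real part = 1/(2*4) = 0.1250
Imag part = 6.8557/(2*4) = 0.8570

0.1250 ± 0.8570i


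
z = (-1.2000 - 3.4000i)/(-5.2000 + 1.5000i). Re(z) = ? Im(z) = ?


Multiply by conjugate: (-1.2000 - 3.4000i)(-5.2000 - 1.5000i) / ((-5.2)^2 + 1.5^2)
Numerator real = -1.2*(-5.2) - (3.4)*1.5 = 1.14
Numerator imag = -3.4*(-5.2) - (-1.2)*1.5 = 19.48
Denominator = 29.29
Re(z) = 1.14/29.29 = 0.0389
Im(z) = 19.48/29.29 = 0.6651

Re(z) = 0.0389, Im(z) = 0.6651


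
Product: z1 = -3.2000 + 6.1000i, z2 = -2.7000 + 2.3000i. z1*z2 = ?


Real = -3.2*(-2.7) - 6.1*2.3 = 8.64 - 14.03 = -5.39
Imag = -3.2*2.3 - (2.7)*6.1 = -7.36 - (16.47) = -23.83

-5.3900 - 23.8300i


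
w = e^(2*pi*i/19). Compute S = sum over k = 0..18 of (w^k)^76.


The roots are w_k = w^k with w = e^(2*pi*i/19), and (w^k)^76 = (w^76)^k.
So S = 1 + u + u^2 + ... + u^(18) with u = w^76.
76 = 4*19 + 0, so 76 is a multiple of 19 and u = (w^19)^4 = 1.
Every one of the 19 terms equals 1: S = 19

S = 19


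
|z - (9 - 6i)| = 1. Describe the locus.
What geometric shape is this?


|z - z0| = r is a circle with center z0 and radius r.
Center = (9, -6), radius = 1

Circle with center (9, -6) and radius 1


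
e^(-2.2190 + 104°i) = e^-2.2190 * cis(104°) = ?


e^-2.2190 = 0.1087
cos(104°) = -0.2419
sin(104°) = 0.9703
Real = 0.1087*(-0.2419) = -0.0263
Imag = 0.1087*0.9703 = 0.1055

-0.0263 + 0.1055i


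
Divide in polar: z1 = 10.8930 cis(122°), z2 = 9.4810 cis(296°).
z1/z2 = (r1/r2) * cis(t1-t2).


r = 10.8930 / 9.4810 = 1.1489
theta = 122° - 296° = -174° = 186° (mod 360)

1.1489 cis(186°)


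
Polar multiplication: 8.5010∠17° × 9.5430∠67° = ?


r = 8.5010 * 9.5430 = 81.1250
theta = 17° + 67° = 84° = 84° (mod 360)

81.1250 cis(84°)


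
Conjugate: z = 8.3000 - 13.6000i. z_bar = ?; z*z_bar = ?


z_bar = 8.3000 + 13.6000i
z*z_bar = 8.3^2 + (-13.6)^2 = 68.89 + 184.96 = 253.85

z_bar = 8.3000 + 13.6000i, z*z_bar = 253.85


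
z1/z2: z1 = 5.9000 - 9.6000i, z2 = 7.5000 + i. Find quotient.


Conjugate of z2 = 7.5000 - i
Numerator: (5.9000 - 9.6000i)(7.5000 - i) = 34.6500 - 77.9000i
Denominator: 7.5^2 + 1^2 = 57.25
Result = (34.6500 - 77.9000i)/57.25

0.6052 - 1.3607i


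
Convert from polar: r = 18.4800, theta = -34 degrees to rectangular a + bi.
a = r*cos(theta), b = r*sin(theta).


a = 18.4800*cos(-34°) = 18.4800*0.829038 = 15.3206
b = 18.4800*sin(-34°) = 18.4800*(-0.559193) = -10.3339

15.3206 - 10.3339i


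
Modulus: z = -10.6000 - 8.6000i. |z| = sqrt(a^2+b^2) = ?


|z| = sqrt((-10.6)^2 + (-8.6)^2) = sqrt(112.36 + 73.96) = sqrt(186.32) = 13.6499

|z| = 13.6499


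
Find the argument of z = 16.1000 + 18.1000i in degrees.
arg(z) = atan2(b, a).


Re = 16.1, Im = 18.1
arg = atan2(18.1, 16.1) = 48.3468 degrees

arg(z) = 48.3468 degrees


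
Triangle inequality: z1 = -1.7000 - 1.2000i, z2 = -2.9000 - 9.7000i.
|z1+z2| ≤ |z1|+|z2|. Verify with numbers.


|z1| = sqrt((-1.7)^2 + (-1.2)^2) = sqrt(4.33) = 2.0809
|z2| = sqrt((-2.9)^2 + (-9.7)^2) = sqrt(102.5) = 10.1242
z1+z2 = -4.6000 - 10.9000i
|z1+z2| = sqrt(139.97) = 11.8309
|z1|+|z2| = 2.0809 + 10.1242 = 12.2051

|z1+z2| = 11.8309 ≤ |z1|+|z2| = 12.2051 (verified)


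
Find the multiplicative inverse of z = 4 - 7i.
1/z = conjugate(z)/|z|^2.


|z|^2 = 16+49 = 65
1/z = (4 + 7i)/65

1/z = 0.0615 + 0.1077i


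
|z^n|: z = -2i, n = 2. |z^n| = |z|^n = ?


|z| = sqrt(0+4) = sqrt(4) = 2
|z^2| = |z|^2 = 2^2 = 4

|z^2| = 4


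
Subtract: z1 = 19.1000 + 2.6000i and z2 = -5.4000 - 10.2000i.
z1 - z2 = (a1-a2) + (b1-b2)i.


Real: 19.1 + 5.4 = 24.5
Imag: 2.6 + 10.2 = 12.8

24.5000 + 12.8000i


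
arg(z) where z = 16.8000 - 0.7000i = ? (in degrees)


Re = 16.8, Im = -0.7
arg = atan2(-0.7, 16.8) = -2.3859 degrees

arg(z) = -2.3859 degrees


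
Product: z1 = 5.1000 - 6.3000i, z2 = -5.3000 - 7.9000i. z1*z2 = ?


Real = 5.1*(-5.3) - (-6.3)*(-7.9) = -27.03 - 49.77 = -76.8
Imag = 5.1*(-7.9) - (5.3)*(-6.3) = -40.29 + 33.39 = -6.9

-76.8000 - 6.9000i


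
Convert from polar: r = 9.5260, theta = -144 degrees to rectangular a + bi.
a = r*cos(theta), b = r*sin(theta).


a = 9.5260*cos(-144°) = 9.5260*(-0.80902) = -7.7067
b = 9.5260*sin(-144°) = 9.5260*(-0.587785) = -5.5992

-7.7067 - 5.5992i


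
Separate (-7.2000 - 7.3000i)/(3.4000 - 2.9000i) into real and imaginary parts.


Multiply by conjugate: (-7.2000 - 7.3000i)(3.4000 + 2.9000i) / (3.4^2 + (-2.9)^2)
Numerator real = -7.2*3.4 - (7.3)*(-2.9) = -3.31
Numerator imag = -7.3*3.4 - (-7.2)*(-2.9) = -45.7
Denominator = 19.97
Re(z) = -3.31/19.97 = -0.1657
Im(z) = -45.7/19.97 = -2.2884

Re(z) = -0.1657, Im(z) = -2.2884


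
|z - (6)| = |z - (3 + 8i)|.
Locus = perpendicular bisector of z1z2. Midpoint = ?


Equal distances means the locus is the perpendicular bisector of z1 and z2.
Midpoint = ((6+3)/2, (0+8)/2) = (4.5000, 4.0000)

Perpendicular bisector through (4.5000, 4.0000)


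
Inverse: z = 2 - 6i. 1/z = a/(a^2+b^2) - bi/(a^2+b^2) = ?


|z|^2 = 4+36 = 40
1/z = (2 + 6i)/40

1/z = 0.0500 + 0.1500i


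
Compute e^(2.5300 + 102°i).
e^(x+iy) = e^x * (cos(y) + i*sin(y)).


e^2.5300 = 12.5535
cos(102°) = -0.20791
sin(102°) = 0.97815
Real = 12.5535*(-0.20791) = -2.6100
Imag = 12.5535*0.97815 = 12.2792

-2.6100 + 12.2792i


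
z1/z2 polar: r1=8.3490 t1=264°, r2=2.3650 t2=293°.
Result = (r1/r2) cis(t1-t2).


r = 8.3490 / 2.3650 = 3.5302
theta = 264° - 293° = -29° = 331° (mod 360)

3.5302 cis(331°)


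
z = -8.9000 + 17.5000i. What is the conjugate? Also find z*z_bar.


z_bar = -8.9000 - 17.5000i
z*z_bar = (-8.9)^2 + 17.5^2 = 79.21 + 306.25 = 385.46

z_bar = -8.9000 - 17.5000i, z*z_bar = 385.46


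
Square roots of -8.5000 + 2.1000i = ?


|z| = sqrt(72.25+4.41) = 8.7556
sqrt((|z|+a)/2) = sqrt((8.7556+(-8.5))/2) = sqrt(0.1278) = 0.3575
sqrt((|z|-a)/2) = sqrt((8.7556-(-8.5))/2) = sqrt(8.6278) = 2.9373

±(0.3575 + 2.9373i) i.e. 0.3575 + 2.9373i and -0.3575 - 2.9373i


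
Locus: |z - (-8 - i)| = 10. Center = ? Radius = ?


|z - z0| = r is a circle with center z0 and radius r.
Center = (-8, -1), radius = 10

Circle with center (-8, -1) and radius 10


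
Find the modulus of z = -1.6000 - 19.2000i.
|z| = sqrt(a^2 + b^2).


|z| = sqrt((-1.6)^2 + (-19.2)^2) = sqrt(2.56 + 368.64) = sqrt(371.2) = 19.2666

|z| = 19.2666


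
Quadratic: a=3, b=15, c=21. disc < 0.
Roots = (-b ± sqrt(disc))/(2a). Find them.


disc = 15^2 - 4*3*21 = 225 - 252 = -27
sqrt(|disc|) = sqrt(27) = 5.1962
Real part = -15/(2*3) = -2.5000
Imag part = 5.1962/(2*3) = 0.8660

-2.5000 ± 0.8660i


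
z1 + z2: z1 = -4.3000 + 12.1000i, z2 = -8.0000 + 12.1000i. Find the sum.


Real: -4.3 - 8 = -12.3
Imag: 12.1 + 12.1 = 24.2

-12.3000 + 24.2000i


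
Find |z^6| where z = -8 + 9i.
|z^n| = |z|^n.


|z| = sqrt(64+81) = sqrt(145) = 12.0416
|z^6| = |z|^6 = (sqrt(145))^6 = 145^3 = 3048625

|z^6| = 3048625


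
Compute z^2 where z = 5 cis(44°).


r^2 = 5^2 = 25
n*theta = 2*44° = 88° = 88° (mod 360)
a = 25*cos(88°) = 0.8725
b = 25*sin(88°) = 24.9848

25 cis(88°) = 0.8725 + 24.9848i


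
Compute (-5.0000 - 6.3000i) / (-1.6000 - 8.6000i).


Conjugate of z2 = -1.6000 + 8.6000i
Numerator: (-5.0000 - 6.3000i)(-1.6000 + 8.6000i) = 62.1800 - 32.9200i
Denominator: (-1.6)^2 + (-8.6)^2 = 76.52
Result = (62.1800 - 32.9200i)/76.52

0.8126 - 0.4302i


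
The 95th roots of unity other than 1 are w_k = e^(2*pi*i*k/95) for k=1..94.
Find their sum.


With w = e^(2*pi*i/95), all 95 of the 95th roots of unity w^0 = 1, w, ..., w^(94) sum to 0: 1 + w + ... + w^(94) = (1 - w^95)/(1 - w) = 0 since w^95 = 1, w ≠ 1.
Removing the root 1: w + w^2 + ... + w^(94) = 0 - 1 = -1

Sum = -1


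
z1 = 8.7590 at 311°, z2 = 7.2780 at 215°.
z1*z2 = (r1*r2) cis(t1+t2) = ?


r = 8.7590 * 7.2780 = 63.7480
theta = 311° + 215° = 526° = 166° (mod 360)

63.7480 cis(166°)


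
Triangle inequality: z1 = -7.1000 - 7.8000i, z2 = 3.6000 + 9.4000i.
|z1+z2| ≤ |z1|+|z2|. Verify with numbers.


|z1| = sqrt((-7.1)^2 + (-7.8)^2) = sqrt(111.25) = 10.5475
|z2| = sqrt(3.6^2 + 9.4^2) = sqrt(101.32) = 10.0658
z1+z2 = -3.5000 + 1.6000i
|z1+z2| = sqrt(14.81) = 3.8484
|z1|+|z2| = 10.5475 + 10.0658 = 20.6133

|z1+z2| = 3.8484 ≤ |z1|+|z2| = 20.6133 (verified)


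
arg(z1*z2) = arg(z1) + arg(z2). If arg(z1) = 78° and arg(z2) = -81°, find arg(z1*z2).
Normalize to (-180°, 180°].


arg(z1*z2) = 78° - 81° = -3°
Normalized to (-180°, 180°]: -3°

-3°


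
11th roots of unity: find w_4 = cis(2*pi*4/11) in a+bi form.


Angle = 360*4/11 = 130.9091°
a = cos(130.9091°) = -0.6549
b = sin(130.9091°) = 0.7557

-0.6549 + 0.7557i


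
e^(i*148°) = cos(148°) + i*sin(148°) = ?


cos(148°) = -0.8480
sin(148°) = 0.5299

e^(i*148°) = -0.8480 + 0.5299i


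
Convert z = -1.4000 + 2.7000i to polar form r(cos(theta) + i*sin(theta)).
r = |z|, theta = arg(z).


r = sqrt(1.96+7.29) = sqrt(9.25) = 3.0414
theta = atan2(2.7, -1.4) = 117.4076 degrees

r = 3.0414, theta = 117.4076 degrees


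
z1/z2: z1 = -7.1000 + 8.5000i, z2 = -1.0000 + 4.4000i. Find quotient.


Conjugate of z2 = -1.0000 - 4.4000i
Numerator: (-7.1000 + 8.5000i)(-1.0000 - 4.4000i) = 44.5000 + 22.7400i
Denominator: (-1)^2 + 4.4^2 = 20.36
Result = (44.5000 + 22.7400i)/20.36

2.1857 + 1.1169i


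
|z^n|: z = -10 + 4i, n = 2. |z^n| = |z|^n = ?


|z| = sqrt(100+16) = sqrt(116) = 10.7703
|z^2| = |z|^2 = (sqrt(116))^2 = 116

|z^2| = 116


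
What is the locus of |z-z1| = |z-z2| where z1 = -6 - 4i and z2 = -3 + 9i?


Equal distances means the locus is the perpendicular bisector of z1 and z2.
Midpoint = ((-6+(-3))/2, (-4+9)/2) = (-4.5000, 2.5000)

Perpendicular bisector through (-4.5000, 2.5000)


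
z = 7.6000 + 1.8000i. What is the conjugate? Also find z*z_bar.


z_bar = 7.6000 - 1.8000i
z*z_bar = 7.6^2 + 1.8^2 = 57.76 + 3.24 = 61

z_bar = 7.6000 - 1.8000i, z*z_bar = 61


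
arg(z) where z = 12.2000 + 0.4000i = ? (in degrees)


Re = 12.2, Im = 0.4
arg = atan2(0.4, 12.2) = 1.8779 degrees

arg(z) = 1.8779 degrees


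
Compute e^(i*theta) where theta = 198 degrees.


cos(198°) = -0.9511
sin(198°) = -0.3090

e^(i*198°) = -0.9511 - 0.3090i


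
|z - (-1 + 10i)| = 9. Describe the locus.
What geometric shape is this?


|z - z0| = r is a circle with center z0 and radius r.
Center = (-1, 10), radius = 9

Circle with center (-1, 10) and radius 9


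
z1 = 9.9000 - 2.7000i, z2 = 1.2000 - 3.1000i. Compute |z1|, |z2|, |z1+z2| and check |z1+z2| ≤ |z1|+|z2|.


|z1| = sqrt(9.9^2 + (-2.7)^2) = sqrt(105.3) = 10.2616
|z2| = sqrt(1.2^2 + (-3.1)^2) = sqrt(11.05) = 3.3242
z1+z2 = 11.1000 - 5.8000i
|z1+z2| = sqrt(156.85) = 12.5240
|z1|+|z2| = 10.2616 + 3.3242 = 13.5858

|z1+z2| = 12.5240 ≤ |z1|+|z2| = 13.5858 (verified)


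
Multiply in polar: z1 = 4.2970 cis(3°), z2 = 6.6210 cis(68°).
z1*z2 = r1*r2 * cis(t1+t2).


r = 4.2970 * 6.6210 = 28.4504
theta = 3° + 68° = 71° = 71° (mod 360)

28.4504 cis(71°)


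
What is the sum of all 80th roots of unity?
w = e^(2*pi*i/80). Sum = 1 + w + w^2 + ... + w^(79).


The sum of all 80th roots of unity is 0.
Geometric series: (1 - w^80)/(1 - w) = (1-1)/(1-w) = 0 since w^80 = 1, w ≠ 1.
Alternatively: coefficient of z^79 in z^80 - 1 is 0.

0


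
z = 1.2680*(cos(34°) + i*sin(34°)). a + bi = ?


a = 1.2680*cos(34°) = 1.2680*0.829 = 1.0512
b = 1.2680*sin(34°) = 1.2680*0.5592 = 0.7091

1.0512 + 0.7091i


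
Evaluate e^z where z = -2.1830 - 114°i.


e^-2.1830 = 0.1127
cos(-114°) = -0.4067
sin(-114°) = -0.9135
Real = 0.1127*(-0.4067) = -0.0458
Imag = 0.1127*(-0.9135) = -0.1030

-0.0458 - 0.1030i


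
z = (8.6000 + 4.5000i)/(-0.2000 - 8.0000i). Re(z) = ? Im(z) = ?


Multiply by conjugate: (8.6000 + 4.5000i)(-0.2000 + 8.0000i) / ((-0.2)^2 + (-8)^2)
Numerator real = 8.6*(-0.2) + 4.5*(-8) = -37.72
Numerator imag = 4.5*(-0.2) - 8.6*(-8) = 67.9
Denominator = 64.04
Re(z) = -37.72/64.04 = -0.5890
Im(z) = 67.9/64.04 = 1.0603

Re(z) = -0.5890, Im(z) = 1.0603


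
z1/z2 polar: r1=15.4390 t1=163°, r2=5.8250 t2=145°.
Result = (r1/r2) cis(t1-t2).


r = 15.4390 / 5.8250 = 2.6505
theta = 163° - 145° = 18° = 18° (mod 360)

2.6505 cis(18°)


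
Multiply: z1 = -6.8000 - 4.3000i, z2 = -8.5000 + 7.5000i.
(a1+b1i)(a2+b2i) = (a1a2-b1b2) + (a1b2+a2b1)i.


Real = -6.8*(-8.5) - (-4.3)*7.5 = 57.8 - (-32.25) = 90.05
Imag = -6.8*7.5 - (8.5)*(-4.3) = -51 + 36.55 = -14.45

90.0500 - 14.4500i


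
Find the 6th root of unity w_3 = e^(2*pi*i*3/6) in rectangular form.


Angle = 360*3/6 = 180°
a = cos(180°) = -1.0000
b = sin(180°) = 0

-1.0000 + 0i


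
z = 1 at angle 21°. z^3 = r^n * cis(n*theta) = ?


r^3 = 1^3 = 1
n*theta = 3*21° = 63° = 63° (mod 360)
a = 1*cos(63°) = 0.4540
b = 1*sin(63°) = 0.8910

1 cis(63°) = 0.4540 + 0.8910i


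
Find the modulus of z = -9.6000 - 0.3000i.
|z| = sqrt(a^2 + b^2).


|z| = sqrt((-9.6)^2 + (-0.3)^2) = sqrt(92.16 + 0.09) = sqrt(92.25) = 9.6047

|z| = 9.6047


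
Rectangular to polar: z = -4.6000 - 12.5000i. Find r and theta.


r = sqrt(21.16+156.25) = sqrt(177.41) = 13.3195
theta = atan2(-12.5, -4.6) = -110.2036 degrees

r = 13.3195, theta = -110.2036 degrees


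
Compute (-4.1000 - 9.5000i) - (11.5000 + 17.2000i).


Real: -4.1 - 11.5 = -15.6
Imag: -9.5 - 17.2 = -26.7

-15.6000 - 26.7000i


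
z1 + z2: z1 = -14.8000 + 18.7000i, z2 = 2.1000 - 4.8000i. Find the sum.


Real: -14.8 + 2.1 = -12.7
Imag: 18.7 - 4.8 = 13.9

-12.7000 + 13.9000i


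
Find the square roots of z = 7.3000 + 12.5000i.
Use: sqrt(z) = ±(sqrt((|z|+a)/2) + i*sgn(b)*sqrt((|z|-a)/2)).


|z| = sqrt(53.29+156.25) = 14.4755
sqrt((|z|+a)/2) = sqrt((14.4755+7.3)/2) = sqrt(10.8877) = 3.2997
sqrt((|z|-a)/2) = sqrt((14.4755-7.3)/2) = sqrt(3.5877) = 1.8941

±(3.2997 + 1.8941i) i.e. 3.2997 + 1.8941i and -3.2997 - 1.8941i


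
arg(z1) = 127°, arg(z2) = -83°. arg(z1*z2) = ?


arg(z1*z2) = 127° - 83° = 44°
Normalized to (-180°, 180°]: 44°

44°


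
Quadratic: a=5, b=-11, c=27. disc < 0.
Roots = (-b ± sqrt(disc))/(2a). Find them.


disc = (-11)^2 - 4*5*27 = 121 - 540 = -419
sqrt(|disc|) = sqrt(419) = 20.4695
Real part = 11/(2*5) = 1.1000
Imag part = 20.4695/(2*5) = 2.0469

1.1000 ± 2.0469i


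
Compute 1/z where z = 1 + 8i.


|z|^2 = 1+64 = 65
1/z = (1 - 8i)/65

1/z = 0.0154 - 0.1231i


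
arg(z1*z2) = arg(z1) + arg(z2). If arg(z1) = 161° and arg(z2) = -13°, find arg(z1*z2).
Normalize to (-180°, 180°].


arg(z1*z2) = 161° - 13° = 148°
Normalized to (-180°, 180°]: 148°

148°


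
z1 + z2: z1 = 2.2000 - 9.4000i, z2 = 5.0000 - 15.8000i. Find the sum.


Real: 2.2 + 5 = 7.2
Imag: -9.4 - 15.8 = -25.2

7.2000 - 25.2000i


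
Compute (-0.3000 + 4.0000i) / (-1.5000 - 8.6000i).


Conjugate of z2 = -1.5000 + 8.6000i
Numerator: (-0.3000 + 4.0000i)(-1.5000 + 8.6000i) = -33.9500 - 8.5800i
Denominator: (-1.5)^2 + (-8.6)^2 = 76.21
Result = (-33.9500 - 8.5800i)/76.21

-0.4455 - 0.1126i


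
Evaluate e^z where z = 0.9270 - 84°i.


e^0.9270 = 2.5269
cos(-84°) = 0.1045
sin(-84°) = -0.99452
Real = 2.5269*0.1045 = 0.2641
Imag = 2.5269*(-0.99452) = -2.5131

0.2641 - 2.5131i


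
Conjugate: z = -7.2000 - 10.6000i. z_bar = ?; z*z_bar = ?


z_bar = -7.2000 + 10.6000i
z*z_bar = (-7.2)^2 + (-10.6)^2 = 51.84 + 112.36 = 164.2

z_bar = -7.2000 + 10.6000i, z*z_bar = 164.2


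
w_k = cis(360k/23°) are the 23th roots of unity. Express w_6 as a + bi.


Angle = 360*6/23 = 93.913°
a = cos(93.913°) = -0.0682
b = sin(93.913°) = 0.9977

-0.0682 + 0.9977i


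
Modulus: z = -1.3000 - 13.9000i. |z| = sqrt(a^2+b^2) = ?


|z| = sqrt((-1.3)^2 + (-13.9)^2) = sqrt(1.69 + 193.21) = sqrt(194.9) = 13.9607

|z| = 13.9607


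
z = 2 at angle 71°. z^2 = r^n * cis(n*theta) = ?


r^2 = 2^2 = 4
n*theta = 2*71° = 142° = 142° (mod 360)
a = 4*cos(142°) = -3.1520
b = 4*sin(142°) = 2.4626

4 cis(142°) = -3.1520 + 2.4626i


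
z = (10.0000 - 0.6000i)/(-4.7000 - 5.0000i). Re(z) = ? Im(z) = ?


Multiply by conjugate: (10.0000 - 0.6000i)(-4.7000 + 5.0000i) / ((-4.7)^2 + (-5)^2)
Numerator real = 10*(-4.7) - (0.6)*(-5) = -44
Numerator imag = -0.6*(-4.7) - 10*(-5) = 52.82
Denominator = 47.09
Re(z) = -44/47.09 = -0.9344
Im(z) = 52.82/47.09 = 1.1217

Re(z) = -0.9344, Im(z) = 1.1217


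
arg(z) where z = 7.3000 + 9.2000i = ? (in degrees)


Re = 7.3, Im = 9.2
arg = atan2(9.2, 7.3) = 51.5688 degrees

arg(z) = 51.5688 degrees


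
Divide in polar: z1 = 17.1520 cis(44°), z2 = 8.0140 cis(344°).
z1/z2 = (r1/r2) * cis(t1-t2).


r = 17.1520 / 8.0140 = 2.1403
theta = 44° - 344° = -300° = 60° (mod 360)

2.1403 cis(60°)


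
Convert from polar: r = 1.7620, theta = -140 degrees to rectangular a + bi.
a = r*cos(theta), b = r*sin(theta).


a = 1.7620*cos(-140°) = 1.7620*(-0.76604) = -1.3498
b = 1.7620*sin(-140°) = 1.7620*(-0.6428) = -1.1326

-1.3498 - 1.1326i


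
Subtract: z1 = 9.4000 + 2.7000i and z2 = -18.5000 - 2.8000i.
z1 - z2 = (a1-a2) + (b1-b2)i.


Real: 9.4 + 18.5 = 27.9
Imag: 2.7 + 2.8 = 5.5

27.9000 + 5.5000i


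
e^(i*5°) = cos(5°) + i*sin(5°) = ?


cos(5°) = 0.9962
sin(5°) = 0.0872

e^(i*5°) = 0.9962 + 0.0872i


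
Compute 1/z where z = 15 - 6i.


|z|^2 = 225+36 = 261
1/z = (15 + 6i)/261

1/z = 0.0575 + 0.0230i


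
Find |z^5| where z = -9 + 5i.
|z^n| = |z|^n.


|z| = sqrt(81+25) = sqrt(106) = 10.2956
|z^5| = |z|^5 = (sqrt(106))^5 = 106^2 * sqrt(106) = 11236*sqrt(106)

|z^5| = 11236*sqrt(106) ≈ 115681.7003


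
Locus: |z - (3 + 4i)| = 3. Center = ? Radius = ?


|z - z0| = r is a circle with center z0 and radius r.
Center = (3, 4), radius = 3

Circle with center (3, 4) and radius 3


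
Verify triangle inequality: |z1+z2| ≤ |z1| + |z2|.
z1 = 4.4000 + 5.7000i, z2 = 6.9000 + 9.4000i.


|z1| = sqrt(4.4^2 + 5.7^2) = sqrt(51.85) = 7.2007
|z2| = sqrt(6.9^2 + 9.4^2) = sqrt(135.97) = 11.6606
z1+z2 = 11.3000 + 15.1000i
|z1+z2| = sqrt(355.7) = 18.8600
|z1|+|z2| = 7.2007 + 11.6606 = 18.8613

|z1+z2| = 18.8600 ≤ |z1|+|z2| = 18.8613 (verified)


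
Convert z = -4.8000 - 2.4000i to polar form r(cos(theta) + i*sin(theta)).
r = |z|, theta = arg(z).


r = sqrt(23.04+5.76) = sqrt(28.8) = 5.3666
theta = atan2(-2.4, -4.8) = -153.4349 degrees

r = 5.3666, theta = -153.4349 degrees


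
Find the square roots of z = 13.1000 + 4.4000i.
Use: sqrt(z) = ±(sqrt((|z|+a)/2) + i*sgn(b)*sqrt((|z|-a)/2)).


|z| = sqrt(171.61+19.36) = 13.8192
sqrt((|z|+a)/2) = sqrt((13.8192+13.1)/2) = sqrt(13.4596) = 3.6687
sqrt((|z|-a)/2) = sqrt((13.8192-13.1)/2) = sqrt(0.3596) = 0.5997

±(3.6687 + 0.5997i) i.e. 3.6687 + 0.5997i and -3.6687 - 0.5997i


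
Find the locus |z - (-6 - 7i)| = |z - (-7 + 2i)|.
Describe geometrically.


Equal distances means the locus is the perpendicular bisector of z1 and z2.
Midpoint = ((-6+(-7))/2, (-7+2)/2) = (-6.5000, -2.5000)

Perpendicular bisector through (-6.5000, -2.5000)


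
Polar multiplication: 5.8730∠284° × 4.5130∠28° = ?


r = 5.8730 * 4.5130 = 26.5048
theta = 284° + 28° = 312° = 312° (mod 360)

26.5048 cis(312°)


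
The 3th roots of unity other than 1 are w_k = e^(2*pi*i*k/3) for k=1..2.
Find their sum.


With w = e^(2*pi*i/3), all 3 of the 3th roots of unity w^0 = 1, w, ..., w^(2) sum to 0: 1 + w + ... + w^(2) = (1 - w^3)/(1 - w) = 0 since w^3 = 1, w ≠ 1.
Removing the root 1: w + w^2 + ... + w^(2) = 0 - 1 = -1

Sum = -1


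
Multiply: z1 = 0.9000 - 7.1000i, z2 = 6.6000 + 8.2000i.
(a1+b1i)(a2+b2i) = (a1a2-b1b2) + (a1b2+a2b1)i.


Real = 0.9*6.6 - (-7.1)*8.2 = 5.94 - (-58.22) = 64.16
Imag = 0.9*8.2 + 6.6*(-7.1) = 7.38 - (46.86) = -39.48

64.1600 - 39.4800i


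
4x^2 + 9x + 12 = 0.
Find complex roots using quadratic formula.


disc = 9^2 - 4*4*12 = 81 - 192 = -111
sqrt(|disc|) = sqrt(111) = 10.5357
Real part = -9/(2*4) = -1.1250
Imag part = 10.5357/(2*4) = 1.3170

-1.1250 ± 1.3170i


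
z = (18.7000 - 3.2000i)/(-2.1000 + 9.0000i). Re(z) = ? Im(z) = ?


Multiply by conjugate: (18.7000 - 3.2000i)(-2.1000 - 9.0000i) / ((-2.1)^2 + 9^2)
Numerator real = 18.7*(-2.1) - (3.2)*9 = -68.07
Numerator imag = -3.2*(-2.1) - 18.7*9 = -161.58
Denominator = 85.41
Re(z) = -68.07/85.41 = -0.7970
Im(z) = -161.58/85.41 = -1.8918

Re(z) = -0.7970, Im(z) = -1.8918


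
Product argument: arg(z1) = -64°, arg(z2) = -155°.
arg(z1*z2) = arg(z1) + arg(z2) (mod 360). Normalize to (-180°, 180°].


arg(z1*z2) = -64° - 155° = -219°
Normalized to (-180°, 180°]: 141°

141°


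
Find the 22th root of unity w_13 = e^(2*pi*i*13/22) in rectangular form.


Angle = 360*13/22 = 212.7273°
a = cos(212.7273°) = -0.8413
b = sin(212.7273°) = -0.5406

-0.8413 - 0.5406i


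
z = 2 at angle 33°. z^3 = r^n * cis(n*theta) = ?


r^3 = 2^3 = 8
n*theta = 3*33° = 99° = 99° (mod 360)
a = 8*cos(99°) = -1.2515
b = 8*sin(99°) = 7.9015

8 cis(99°) = -1.2515 + 7.9015i


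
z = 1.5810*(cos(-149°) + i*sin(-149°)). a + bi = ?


a = 1.5810*cos(-149°) = 1.5810*(-0.8572) = -1.3552
b = 1.5810*sin(-149°) = 1.5810*(-0.51504) = -0.8143

-1.3552 - 0.8143i


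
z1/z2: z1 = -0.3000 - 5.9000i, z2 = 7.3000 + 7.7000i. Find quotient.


Conjugate of z2 = 7.3000 - 7.7000i
Numerator: (-0.3000 - 5.9000i)(7.3000 - 7.7000i) = -47.6200 - 40.7600i
Denominator: 7.3^2 + 7.7^2 = 112.58
Result = (-47.6200 - 40.7600i)/112.58

-0.4230 - 0.3621i


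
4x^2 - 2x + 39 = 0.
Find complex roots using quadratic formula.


disc = (-2)^2 - 4*4*39 = 4 - 624 = -620
sqrt(|disc|) = sqrt(620) = 24.8998
Real part = 2/(2*4) = 0.2500
Imag part = 24.8998/(2*4) = 3.1125

0.2500 ± 3.1125i


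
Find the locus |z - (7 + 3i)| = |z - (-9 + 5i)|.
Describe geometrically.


Equal distances means the locus is the perpendicular bisector of z1 and z2.
Midpoint = ((7+(-9))/2, (3+5)/2) = (-1.0000, 4.0000)

Perpendicular bisector through (-1.0000, 4.0000)


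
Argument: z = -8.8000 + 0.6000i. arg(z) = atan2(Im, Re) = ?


Re = -8.8, Im = 0.6
arg = atan2(0.6, -8.8) = 176.0995 degrees

arg(z) = 176.0995 degrees


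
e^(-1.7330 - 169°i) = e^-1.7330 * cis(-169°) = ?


e^-1.7330 = 0.1768
cos(-169°) = -0.9816
sin(-169°) = -0.1908
Real = 0.1768*(-0.9816) = -0.1735
Imag = 0.1768*(-0.1908) = -0.0337

-0.1735 - 0.0337i


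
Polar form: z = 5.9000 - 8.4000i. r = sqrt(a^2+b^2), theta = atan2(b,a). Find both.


r = sqrt(34.81+70.56) = sqrt(105.37) = 10.2650
theta = atan2(-8.4, 5.9) = -54.9165 degrees

r = 10.2650, theta = -54.9165 degrees


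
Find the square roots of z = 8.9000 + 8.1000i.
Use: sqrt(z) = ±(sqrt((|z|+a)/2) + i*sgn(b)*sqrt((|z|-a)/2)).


|z| = sqrt(79.21+65.61) = 12.0341
sqrt((|z|+a)/2) = sqrt((12.0341+8.9)/2) = sqrt(10.4671) = 3.2353
sqrt((|z|-a)/2) = sqrt((12.0341-8.9)/2) = sqrt(1.5671) = 1.2518

±(3.2353 + 1.2518i) i.e. 3.2353 + 1.2518i and -3.2353 - 1.2518i


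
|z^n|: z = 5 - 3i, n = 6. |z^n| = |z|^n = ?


|z| = sqrt(25+9) = sqrt(34) = 5.8310
|z^6| = |z|^6 = (sqrt(34))^6 = 34^3 = 39304

|z^6| = 39304


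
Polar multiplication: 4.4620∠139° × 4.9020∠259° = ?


r = 4.4620 * 4.9020 = 21.8727
theta = 139° + 259° = 398° = 38° (mod 360)

21.8727 cis(38°)


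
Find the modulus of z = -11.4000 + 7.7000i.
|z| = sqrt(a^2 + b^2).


|z| = sqrt((-11.4)^2 + 7.7^2) = sqrt(129.96 + 59.29) = sqrt(189.25) = 13.7568

|z| = 13.7568


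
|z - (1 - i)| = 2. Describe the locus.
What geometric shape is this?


|z - z0| = r is a circle with center z0 and radius r.
Center = (1, -1), radius = 2

Circle with center (1, -1) and radius 2


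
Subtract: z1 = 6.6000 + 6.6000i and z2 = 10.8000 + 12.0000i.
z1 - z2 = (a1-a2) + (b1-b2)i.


Real: 6.6 - 10.8 = -4.2
Imag: 6.6 - 12 = -5.4

-4.2000 - 5.4000i


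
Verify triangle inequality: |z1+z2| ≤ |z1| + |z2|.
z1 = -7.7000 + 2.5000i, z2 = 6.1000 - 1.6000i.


|z1| = sqrt((-7.7)^2 + 2.5^2) = sqrt(65.54) = 8.0957
|z2| = sqrt(6.1^2 + (-1.6)^2) = sqrt(39.77) = 6.3063
z1+z2 = -1.6000 + 0.9000i
|z1+z2| = sqrt(3.37) = 1.8358
|z1|+|z2| = 8.0957 + 6.3063 = 14.4020

|z1+z2| = 1.8358 ≤ |z1|+|z2| = 14.4020 (verified)


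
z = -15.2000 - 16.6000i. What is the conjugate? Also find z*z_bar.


z_bar = -15.2000 + 16.6000i
z*z_bar = (-15.2)^2 + (-16.6)^2 = 231.04 + 275.56 = 506.6

z_bar = -15.2000 + 16.6000i, z*z_bar = 506.6


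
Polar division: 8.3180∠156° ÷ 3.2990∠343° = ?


r = 8.3180 / 3.2990 = 2.5214
theta = 156° - 343° = -187° = 173° (mod 360)

2.5214 cis(173°)


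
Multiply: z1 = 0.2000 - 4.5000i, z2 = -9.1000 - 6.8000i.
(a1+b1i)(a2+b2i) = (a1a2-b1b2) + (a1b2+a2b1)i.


Real = 0.2*(-9.1) - (-4.5)*(-6.8) = -1.82 - 30.6 = -32.42
Imag = 0.2*(-6.8) - (9.1)*(-4.5) = -1.36 + 40.95 = 39.59

-32.4200 + 39.5900i


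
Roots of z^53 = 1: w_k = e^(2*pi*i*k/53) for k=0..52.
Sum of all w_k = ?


The sum of all 53th roots of unity is 0.
Geometric series: (1 - w^53)/(1 - w) = (1-1)/(1-w) = 0 since w^53 = 1, w ≠ 1.
Alternatively: coefficient of z^52 in z^53 - 1 is 0.

0


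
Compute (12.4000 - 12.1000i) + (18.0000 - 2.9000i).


Real: 12.4 + 18 = 30.4
Imag: -12.1 - 2.9 = -15

30.4000 - 15.0000i


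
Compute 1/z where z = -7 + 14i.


|z|^2 = 49+196 = 245
1/z = (-7 - 14i)/245

1/z = -0.0286 - 0.0571i


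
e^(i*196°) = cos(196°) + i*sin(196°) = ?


cos(196°) = -0.9613
sin(196°) = -0.2756

e^(i*196°) = -0.9613 - 0.2756i


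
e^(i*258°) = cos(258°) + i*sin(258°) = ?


cos(258°) = -0.2079
sin(258°) = -0.9781

e^(i*258°) = -0.2079 - 0.9781i


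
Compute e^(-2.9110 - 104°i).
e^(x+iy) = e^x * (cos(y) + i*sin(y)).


e^-2.9110 = 0.0544
cos(-104°) = -0.2419
sin(-104°) = -0.9703
Real = 0.0544*(-0.2419) = -0.0132
Imag = 0.0544*(-0.9703) = -0.0528

-0.0132 - 0.0528i


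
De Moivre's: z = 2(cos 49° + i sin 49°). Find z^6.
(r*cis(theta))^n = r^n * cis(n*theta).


r^6 = 2^6 = 64
n*theta = 6*49° = 294° = 294° (mod 360)
a = 64*cos(294°) = 26.0311
b = 64*sin(294°) = -58.4669

64 cis(294°) = 26.0311 - 58.4669i


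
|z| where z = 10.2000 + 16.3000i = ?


|z| = sqrt(10.2^2 + 16.3^2) = sqrt(104.04 + 265.69) = sqrt(369.73) = 19.2284

|z| = 19.2284


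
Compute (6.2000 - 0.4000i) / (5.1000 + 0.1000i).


Conjugate of z2 = 5.1000 - 0.1000i
Numerator: (6.2000 - 0.4000i)(5.1000 - 0.1000i) = 31.5800 - 2.6600i
Denominator: 5.1^2 + 0.1^2 = 26.02
Result = (31.5800 - 2.6600i)/26.02

1.2137 - 0.1022i


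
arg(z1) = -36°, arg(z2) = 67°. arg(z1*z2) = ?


arg(z1*z2) = -36° + 67° = 31°
Normalized to (-180°, 180°]: 31°

31°


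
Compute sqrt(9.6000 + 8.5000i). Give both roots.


|z| = sqrt(92.16+72.25) = 12.8222
sqrt((|z|+a)/2) = sqrt((12.8222+9.6)/2) = sqrt(11.2111) = 3.3483
sqrt((|z|-a)/2) = sqrt((12.8222-9.6)/2) = sqrt(1.6111) = 1.2693

±(3.3483 + 1.2693i) i.e. 3.3483 + 1.2693i and -3.3483 - 1.2693i


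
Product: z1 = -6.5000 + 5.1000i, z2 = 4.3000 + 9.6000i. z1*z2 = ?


Real = -6.5*4.3 - 5.1*9.6 = -27.95 - 48.96 = -76.91
Imag = -6.5*9.6 + 4.3*5.1 = -62.4 + 21.93 = -40.47

-76.9100 - 40.4700i


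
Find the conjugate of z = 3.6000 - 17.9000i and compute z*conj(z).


z_bar = 3.6000 + 17.9000i
z*z_bar = 3.6^2 + (-17.9)^2 = 12.96 + 320.41 = 333.37

z_bar = 3.6000 + 17.9000i, z*z_bar = 333.37


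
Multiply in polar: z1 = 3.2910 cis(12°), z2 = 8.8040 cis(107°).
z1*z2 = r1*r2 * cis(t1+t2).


r = 3.2910 * 8.8040 = 28.9740
theta = 12° + 107° = 119° = 119° (mod 360)

28.9740 cis(119°)


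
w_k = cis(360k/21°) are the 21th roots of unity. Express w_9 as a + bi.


Angle = 360*9/21 = 154.2857°
a = cos(154.2857°) = -0.9010
b = sin(154.2857°) = 0.4339

-0.9010 + 0.4339i


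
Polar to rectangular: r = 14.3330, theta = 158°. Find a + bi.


a = 14.3330*cos(158°) = 14.3330*(-0.92718) = -13.2893
b = 14.3330*sin(158°) = 14.3330*0.374607 = 5.3692

-13.2893 + 5.3692i


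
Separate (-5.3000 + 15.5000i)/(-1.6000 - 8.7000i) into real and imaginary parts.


Multiply by conjugate: (-5.3000 + 15.5000i)(-1.6000 + 8.7000i) / ((-1.6)^2 + (-8.7)^2)
Numerator real = -5.3*(-1.6) + 15.5*(-8.7) = -126.37
Numerator imag = 15.5*(-1.6) - (-5.3)*(-8.7) = -70.91
Denominator = 78.25
Re(z) = -126.37/78.25 = -1.6150
Im(z) = -70.91/78.25 = -0.9062

Re(z) = -1.6150, Im(z) = -0.9062


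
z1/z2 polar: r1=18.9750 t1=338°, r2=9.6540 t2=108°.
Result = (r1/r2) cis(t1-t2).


r = 18.9750 / 9.6540 = 1.9655
theta = 338° - 108° = 230° = 230° (mod 360)

1.9655 cis(230°)


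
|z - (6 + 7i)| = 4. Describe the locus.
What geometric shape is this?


|z - z0| = r is a circle with center z0 and radius r.
Center = (6, 7), radius = 4

Circle with center (6, 7) and radius 4


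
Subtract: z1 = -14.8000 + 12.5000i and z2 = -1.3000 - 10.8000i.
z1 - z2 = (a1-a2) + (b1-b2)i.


Real: -14.8 + 1.3 = -13.5
Imag: 12.5 + 10.8 = 23.3

-13.5000 + 23.3000i


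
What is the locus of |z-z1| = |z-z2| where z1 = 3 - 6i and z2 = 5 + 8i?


Equal distances means the locus is the perpendicular bisector of z1 and z2.
Midpoint = ((3+5)/2, (-6+8)/2) = (4.0000, 1.0000)

Perpendicular bisector through (4.0000, 1.0000)


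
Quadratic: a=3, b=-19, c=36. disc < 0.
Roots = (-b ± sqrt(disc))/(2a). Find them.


disc = (-19)^2 - 4*3*36 = 361 - 432 = -71
sqrt(|disc|) = sqrt(71) = 8.4261
Real part = 19/(2*3) = 3.1667
Imag part = 8.4261/(2*3) = 1.4044

3.1667 ± 1.4044i


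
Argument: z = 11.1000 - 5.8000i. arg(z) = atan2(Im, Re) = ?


Re = 11.1, Im = -5.8
arg = atan2(-5.8, 11.1) = -27.5881 degrees

arg(z) = -27.5881 degrees


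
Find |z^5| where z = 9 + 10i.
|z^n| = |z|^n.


|z| = sqrt(81+100) = sqrt(181) = 13.4536
|z^5| = |z|^5 = (sqrt(181))^5 = 181^2 * sqrt(181) = 32761*sqrt(181)

|z^5| = 32761*sqrt(181) ≈ 440754.1774


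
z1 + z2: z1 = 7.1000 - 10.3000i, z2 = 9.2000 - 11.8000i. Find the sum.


Real: 7.1 + 9.2 = 16.3
Imag: -10.3 - 11.8 = -22.1

16.3000 - 22.1000i


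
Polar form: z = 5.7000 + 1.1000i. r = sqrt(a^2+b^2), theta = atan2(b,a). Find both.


r = sqrt(32.49+1.21) = sqrt(33.7) = 5.8052
theta = atan2(1.1, 5.7) = 10.9228 degrees

r = 5.8052, theta = 10.9228 degrees


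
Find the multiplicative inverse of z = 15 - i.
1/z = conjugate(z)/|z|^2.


|z|^2 = 225+1 = 226
1/z = (15 + 1i)/226

1/z = 0.0664 + 0.0044i


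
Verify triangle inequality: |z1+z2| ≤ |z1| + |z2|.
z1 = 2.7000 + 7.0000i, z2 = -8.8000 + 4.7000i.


|z1| = sqrt(2.7^2 + 7^2) = sqrt(56.29) = 7.5027
|z2| = sqrt((-8.8)^2 + 4.7^2) = sqrt(99.53) = 9.9765
z1+z2 = -6.1000 + 11.7000i
|z1+z2| = sqrt(174.1) = 13.1947
|z1|+|z2| = 7.5027 + 9.9765 = 17.4792

|z1+z2| = 13.1947 ≤ |z1|+|z2| = 17.4792 (verified)


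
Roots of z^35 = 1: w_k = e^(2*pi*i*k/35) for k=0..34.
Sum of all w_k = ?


The sum of all 35th roots of unity is 0.
Geometric series: (1 - w^35)/(1 - w) = (1-1)/(1-w) = 0 since w^35 = 1, w ≠ 1.
Alternatively: coefficient of z^34 in z^35 - 1 is 0.

0


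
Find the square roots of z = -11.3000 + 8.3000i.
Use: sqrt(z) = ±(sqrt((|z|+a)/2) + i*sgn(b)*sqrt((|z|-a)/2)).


|z| = sqrt(127.69+68.89) = 14.0207
sqrt((|z|+a)/2) = sqrt((14.0207+(-11.3))/2) = sqrt(1.3603) = 1.1663
sqrt((|z|-a)/2) = sqrt((14.0207-(-11.3))/2) = sqrt(12.6603) = 3.5581

±(1.1663 + 3.5581i) i.e. 1.1663 + 3.5581i and -1.1663 - 3.5581i


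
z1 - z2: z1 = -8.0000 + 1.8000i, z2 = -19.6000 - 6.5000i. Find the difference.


Real: -8 + 19.6 = 11.6
Imag: 1.8 + 6.5 = 8.3

11.6000 + 8.3000i


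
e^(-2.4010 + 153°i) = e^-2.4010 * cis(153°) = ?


e^-2.4010 = 0.0906
cos(153°) = -0.891
sin(153°) = 0.454
Real = 0.0906*(-0.891) = -0.0807
Imag = 0.0906*0.454 = 0.0411

-0.0807 + 0.0411i


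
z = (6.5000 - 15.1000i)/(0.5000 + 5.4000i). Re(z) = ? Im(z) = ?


Multiply by conjugate: (6.5000 - 15.1000i)(0.5000 - 5.4000i) / (0.5^2 + 5.4^2)
Numerator real = 6.5*0.5 - (15.1)*5.4 = -78.29
Numerator imag = -15.1*0.5 - 6.5*5.4 = -42.65
Denominator = 29.41
Re(z) = -78.29/29.41 = -2.6620
Im(z) = -42.65/29.41 = -1.4502

Re(z) = -2.6620, Im(z) = -1.4502
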